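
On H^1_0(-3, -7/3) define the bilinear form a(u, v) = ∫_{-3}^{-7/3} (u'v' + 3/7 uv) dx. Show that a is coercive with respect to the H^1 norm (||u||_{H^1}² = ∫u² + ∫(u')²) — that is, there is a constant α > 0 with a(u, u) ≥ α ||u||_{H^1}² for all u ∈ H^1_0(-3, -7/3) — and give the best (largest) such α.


α = 3*(4 + 21*π^2)/(7*(4 + 9*π^2))

Coercivity of a(·,·) on H^1_0(-3, -7/3) means a(u, u) ≥ α ||u||_{H^1}² for every u ∈ H^1_0.
The interval has length L = 2/3, and Poincaré/coercivity depend only on L. Here a(u, u) = ∫(u')² + (3/7)·∫u².
Here 0 < c = 3/7 < 1. The condition a(u,u) ≥ α||u||_{H^1}² reads (1−α)∫(u')² ≥ (α−c)∫u². Any admissible α is ≤ 1 (rapidly oscillating u have ∫u²/∫(u')² → 0), and α = 1 would force 0 ≥ (1−c)∫u², impossible since c < 1; so 1−α > 0. By the sharp Poincaré inequality on H^1_0 of an interval of length L, ∫(u')² ≥ (π/L)²∫u² with equality for the first sine mode sin(π(x−x₀)/L) (x₀ the left endpoint), so the inequality holds for all u iff (1−α)(π/L)² ≥ α − c, i.e. α ≤ ((π/L)² + c)/((π/L)² + 1) = (1 + c(L/π)²)/(1 + (L/π)²). With (π/L)² = 9*π^2/4 and c = 3/7, the largest admissible constant is α = ((π/L)² + c)/((π/L)² + 1).
Simplifying, α = 3*(4 + 21*π^2)/(7*(4 + 9*π^2)).


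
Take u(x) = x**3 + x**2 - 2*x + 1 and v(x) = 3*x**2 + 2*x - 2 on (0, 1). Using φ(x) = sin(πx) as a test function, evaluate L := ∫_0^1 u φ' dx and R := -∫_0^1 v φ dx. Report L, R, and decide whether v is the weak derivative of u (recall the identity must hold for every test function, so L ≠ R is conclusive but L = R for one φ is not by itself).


LHS = (12 - π^2)/π^3, RHS = (12 - π^2)/π^3. Yes, v = u' weakly.

u(x) = x**3 + x**2 - 2*x + 1, classical derivative u'(x) = 3*x**2 + 2*x - 2.
φ(x) = sin(πx), so φ'(x) = π*cos(π*x).
Note φ(0) = φ(1) = 0, so the boundary term u·φ vanishes.
LHS = ∫_0^1 u(x) φ'(x) dx = ∫_0^1 (π*x^3*cos(π*x) + π*x^2*cos(π*x) - 2*π*x*cos(π*x) + π*cos(π*x)) dx. Term by term:
  ∫_0^1 π*cos(π*x) dx = 0;  ∫_0^1 π*x^2*cos(π*x) dx = -2/π;  ∫_0^1 π*x^3*cos(π*x) dx = -3/π + 12/π^3;
  ∫_0^1 -2*π*x*cos(π*x) dx = 4/π.
Sum: 0 − 2/π + -3/π + 12/π^3 + 4/π = (12 - π^2)/π^3.
So LHS = (12 - π^2)/π^3.
∫_0^1 v(x) φ(x) dx = ∫_0^1 (3*x^2*sin(π*x) + 2*x*sin(π*x) - 2*sin(π*x)) dx. Term by term:
  ∫_0^1 -2*sin(π*x) dx = -4/π;  ∫_0^1 2*x*sin(π*x) dx = 2/π;  ∫_0^1 3*x^2*sin(π*x) dx = -12/π^3 + 3/π.
Sum: -4/π + 2/π + -12/π^3 + 3/π = (-12 + π^2)/π^3.
So RHS = -∫_0^1 v(x) φ(x) dx = (12 - π^2)/π^3.
LHS = RHS, so the identity holds for this test φ.
Moreover u is smooth here and v(x) = u'(x) = 3*x**2 + 2*x - 2 pointwise, so the identity holds for every test function. Hence v is the weak derivative of u.


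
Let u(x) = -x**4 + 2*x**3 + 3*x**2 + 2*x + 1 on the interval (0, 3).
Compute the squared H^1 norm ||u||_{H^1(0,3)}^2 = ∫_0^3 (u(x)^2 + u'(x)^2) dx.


||u||_{H^1}^2 = 7953/10

The H^1 norm (squared) on an interval (0, L) is
  ||u||_{H^1}^2 = ∫_0^L u(x)^2 dx + ∫_0^L u'(x)^2 dx.
Compute u'(x) = -4*x**3 + 6*x**2 + 6*x + 2.
Then u(x)^2 = x**8 - 4*x**7 - 2*x**6 + 8*x**5 + 15*x**4 + 16*x**3 + 10*x**2 + 4*x + 1 and u'(x)^2 = 16*x**6 - 48*x**5 - 12*x**4 + 56*x**3 + 60*x**2 + 24*x + 4.
Integrate each monomial from 0 to 3 using ∫_0^3 c·x^n dx = c·3^(n+1)/(n+1):
  ∫_0^3 u(x)^2 dx = ∫_0^3 (x^8 - 4*x^7 - 2*x^6 + 8*x^5 + 15*x^4 + 16*x^3 + 10*x^2 + 4*x + 1) dx. Term by term:
    ∫_0^3 x^8 dx = 2187;  ∫_0^3 -4*x^7 dx = -6561/2;  ∫_0^3 -2*x^6 dx = -4374/7;
    ∫_0^3 8*x^5 dx = 972;  ∫_0^3 15*x^4 dx = 729;  ∫_0^3 16*x^3 dx = 324;
    ∫_0^3 10*x^2 dx = 90;  ∫_0^3 4*x dx = 18;  ∫_0^3 1 dx = 3.
  Sum: 2187 − 6561/2 − 4374/7 + 972 + 729 + 324 + 90 + 18 + 3 = 5847/14.
  ∫_0^3 u'(x)^2 dx = ∫_0^3 (16*x^6 - 48*x^5 - 12*x^4 + 56*x^3 + 60*x^2 + 24*x + 4) dx. Term by term:
    ∫_0^3 16*x^6 dx = 34992/7;  ∫_0^3 -48*x^5 dx = -5832;  ∫_0^3 -12*x^4 dx = -2916/5;
    ∫_0^3 56*x^3 dx = 1134;  ∫_0^3 60*x^2 dx = 540;  ∫_0^3 24*x dx = 108;
    ∫_0^3 4 dx = 12.
  Sum: 34992/7 − 5832 − 2916/5 + 1134 + 540 + 108 + 12 = 13218/35.
Adding: ||u||_{H^1}^2 = 5847/14 + 13218/35 = 7953/10.


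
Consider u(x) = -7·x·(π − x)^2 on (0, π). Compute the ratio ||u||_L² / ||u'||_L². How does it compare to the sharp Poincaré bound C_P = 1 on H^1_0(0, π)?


||u||_L² / ||u'||_L² = sqrt(14)*π/14 < C_P = 1.

u(x) = -7·x·(π − x)^2, so u'(x) = 7*(π - 3*x)*(x - π).
u(x) = -7·x·(π − x)^2 vanishes at x = 0 and x = π, so u ∈ H^1_0(0, π). Differentiate via the product rule and integrate the resulting polynomials term by term.
  ∫_0^π u² dx = ∫_0^π (49*x^6 - 196*π*x^5 + 294*π^2*x^4 - 196*π^3*x^3 + 49*π^4*x^2) dx. Term by term:
    ∫_0^π 49*x^6 dx = 7*π^7;  ∫_0^π -196*π*x^5 dx = -98*π^7/3;  ∫_0^π 294*π^2*x^4 dx = 294*π^7/5;
    ∫_0^π -196*π^3*x^3 dx = -49*π^7;  ∫_0^π 49*π^4*x^2 dx = 49*π^7/3.
  Sum: 7*π^7 − 98*π^7/3 + 294*π^7/5 − 49*π^7 + 49*π^7/3 = 7*π^7/15.
  ∫_0^π (u')² dx = ∫_0^π (441*x^4 - 1176*π*x^3 + 1078*π^2*x^2 - 392*π^3*x + 49*π^4) dx. Term by term:
    ∫_0^π 441*x^4 dx = 441*π^5/5;  ∫_0^π -1176*π*x^3 dx = -294*π^5;  ∫_0^π 1078*π^2*x^2 dx = 1078*π^5/3;
    ∫_0^π -392*π^3*x dx = -196*π^5;  ∫_0^π 49*π^4 dx = 49*π^5.
  Sum: 441*π^5/5 − 294*π^5 + 1078*π^5/3 − 196*π^5 + 49*π^5 = 98*π^5/15.
∫_0^π u² dx = 7*π^7/15, so ||u||_L² = sqrt(105)*π^(7/2)/15.
∫_0^π (u')² dx = 98*π^5/15, so ||u'||_L² = 7*sqrt(30)*π^(5/2)/15.
Ratio ||u||_L² / ||u'||_L² = sqrt(14)*π/14.
Sharp Poincaré constant on H^1_0(0, π) is C_P = L/π = 1, achieved by sin(x).
A polynomial bump cannot attain the sharp Poincaré constant (only the first sine eigenfunction does), so the ratio is strictly less than C_P, consistent with ||u||_L² ≤ C_P ||u'||_L².


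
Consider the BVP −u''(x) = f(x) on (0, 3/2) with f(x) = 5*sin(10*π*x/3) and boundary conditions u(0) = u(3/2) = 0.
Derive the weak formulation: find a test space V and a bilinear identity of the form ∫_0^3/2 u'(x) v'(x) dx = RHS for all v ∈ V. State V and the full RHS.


V = H^1_0(0, 3/2) (so v(0) = v(3/2) = 0); weak form: ∫_0^3/2 u'v' dx = ∫_0^3/2 (5*sin(10*π*x/3)) v dx for all v ∈ V.

Multiply both sides by a test function v and integrate from 0 to 3/2:
  ∫_0^3/2 −u''(x) v(x) dx = ∫_0^3/2 f(x) v(x) dx.
Integrate the LHS by parts once:
  ∫_0^3/2 −u'' v dx = −[u'(x) v(x)]_0^3/2 + ∫_0^3/2 u'(x) v'(x) dx.
Thus ∫_0^3/2 u'(x) v'(x) dx = ∫_0^3/2 f(x) v(x) dx + [u'(x) v(x)]_0^3/2.
Choose V so that boundary terms are either known or forced to vanish.
u is Dirichlet: u(0) = u(3/2) = 0. Let V = H^1_0(0, 3/2); then v(0) = v(3/2) = 0, and [u' v]_0^3/2 = 0.
Weak formulation: find u (satisfying any essential BC) such that ∫_0^3/2 u'(x) v'(x) dx = ∫_0^3/2 f v dx for all v ∈ V.
Substituting f(x) = 5*sin(10*π*x/3), the right-hand side is ∫_0^3/2 (5*sin(10*π*x/3)) v dx.


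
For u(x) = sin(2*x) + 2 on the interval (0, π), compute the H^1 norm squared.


||u||_{H^1(0,π)}^2 = 13*π/2

u'(x) = 2*cos(2*x).
Expand u² and (u')² and integrate term by term on (0, π), using: for integers n ≥ 1, ∫_0^π sin²(nx) dx = ∫_0^π cos²(nx) dx = π/2; for n ≠ n', ∫_0^π sin(nx)sin(n'x) dx = ∫_0^π cos(nx)cos(n'x) dx = 0; and by product-to-sum, ∫_0^π sin(nx)cos(n'x) dx = ½∫_0^π [sin((n+n')x) + sin((n−n')x)] dx, which is 0 when n+n' is even and 2n/(n²−n'²) when n+n' is odd (it need not vanish on (0, π)). For the constant mode: ∫_0^π 1 dx = π, ∫_0^π cos(nx) dx = 0, ∫_0^π sin(nx) dx = (1−(−1)^n)/n.
  u² squared terms: (2)²·∫1 dx = 4·π = 4*π;  (1)²·∫sin(2x)² dx = 1·π/2 = π/2.
  u² cross terms: 2·(2)·(1)·∫1·sin(2x) dx = 4·(0) = 0.
  So ∫_0^π u² dx = 4*π + π/2 + 0 = 9*π/2.
  (u')² squared terms: (2)²·∫cos(2x)² dx = 4·π/2 = 2*π.
  So ∫_0^π (u')² dx = 2*π.
||u||_{H^1}^2 = (9*π/2) + (2*π) = 13*π/2.


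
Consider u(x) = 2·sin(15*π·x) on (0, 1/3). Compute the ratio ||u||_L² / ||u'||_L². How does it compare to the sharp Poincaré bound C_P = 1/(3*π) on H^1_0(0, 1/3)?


||u||_L² / ||u'||_L² = 1/(15*π) < C_P = 1/(3*π).

u(x) = 2·sin(15*π·x), so u'(x) = 30*π*cos(15*π*x).
Writing u(x) = A·sin(kπx/L) with A = 2 and k = 5, use ∫_0^L sin²(kπx/L) dx = L/2 and ∫_0^L cos²(kπx/L) dx = L/2.
u² = 4·sin²(15*π·x) and (u')² = 900*π^2·cos²(15*π·x), and each of sin², cos² integrates to L/2 = 1/6 over (0, 1/3).
∫_0^1/3 u² dx = 2/3, so ||u||_L² = sqrt(6)/3.
∫_0^1/3 (u')² dx = 150*π^2, so ||u'||_L² = 5*sqrt(6)*π.
Ratio ||u||_L² / ||u'||_L² = 1/(15*π).
Sharp Poincaré constant on H^1_0(0, 1/3) is C_P = L/π = 1/(3*π), achieved by sin(3*π·x).
This is the k = 5 harmonic; the ratio L/(kπ) is strictly less than C_P = L/π, consistent with the sharp inequality ||u||_L² ≤ C_P ||u'||_L².


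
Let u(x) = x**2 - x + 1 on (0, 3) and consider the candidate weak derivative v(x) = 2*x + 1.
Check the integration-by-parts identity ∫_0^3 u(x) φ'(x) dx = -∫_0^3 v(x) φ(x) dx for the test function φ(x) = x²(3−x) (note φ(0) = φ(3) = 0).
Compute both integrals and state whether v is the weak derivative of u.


LHS = -351/20, RHS = -621/20. No, v is not the weak derivative of u.

u(x) = x**2 - x + 1, classical derivative u'(x) = 2*x - 1.
φ(x) = x²(3−x), so φ'(x) = 3*x*(2 - x).
Note φ(0) = φ(3) = 0, so the boundary term u·φ vanishes.
LHS = ∫_0^3 u(x) φ'(x) dx = ∫_0^3 (-3*x^4 + 9*x^3 - 9*x^2 + 6*x) dx. Term by term:
  ∫_0^3 -3*x^4 dx = -729/5;  ∫_0^3 9*x^3 dx = 729/4;  ∫_0^3 -9*x^2 dx = -81;
  ∫_0^3 6*x dx = 27.
Sum: -729/5 + 729/4 − 81 + 27 = -351/20.
So LHS = -351/20.
∫_0^3 v(x) φ(x) dx = ∫_0^3 (-2*x^4 + 5*x^3 + 3*x^2) dx. Term by term:
  ∫_0^3 -2*x^4 dx = -486/5;  ∫_0^3 5*x^3 dx = 405/4;  ∫_0^3 3*x^2 dx = 27.
Sum: -486/5 + 405/4 + 27 = 621/20.
So RHS = -∫_0^3 v(x) φ(x) dx = -621/20.
LHS − RHS = 27/2 ≠ 0, so the identity fails.
(For a valid weak derivative the identity must hold for EVERY test function, in particular this one. The failure shows v is NOT the weak derivative of u.)
Correct weak derivative would be u'(x) = 2*x - 1.


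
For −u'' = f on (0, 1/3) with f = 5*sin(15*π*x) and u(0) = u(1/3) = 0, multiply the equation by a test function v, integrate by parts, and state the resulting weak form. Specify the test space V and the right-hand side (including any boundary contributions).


V = H^1_0(0, 1/3) (so v(0) = v(1/3) = 0); weak form: ∫_0^1/3 u'v' dx = ∫_0^1/3 (5*sin(15*π*x)) v dx for all v ∈ V.

Multiply both sides by a test function v and integrate from 0 to 1/3:
  ∫_0^1/3 −u''(x) v(x) dx = ∫_0^1/3 f(x) v(x) dx.
Integrate the LHS by parts once:
  ∫_0^1/3 −u'' v dx = −[u'(x) v(x)]_0^1/3 + ∫_0^1/3 u'(x) v'(x) dx.
Thus ∫_0^1/3 u'(x) v'(x) dx = ∫_0^1/3 f(x) v(x) dx + [u'(x) v(x)]_0^1/3.
Choose V so that boundary terms are either known or forced to vanish.
u is Dirichlet: u(0) = u(1/3) = 0. Let V = H^1_0(0, 1/3); then v(0) = v(1/3) = 0, and [u' v]_0^1/3 = 0.
Weak formulation: find u (satisfying any essential BC) such that ∫_0^1/3 u'(x) v'(x) dx = ∫_0^1/3 f v dx for all v ∈ V.
Substituting f(x) = 5*sin(15*π*x), the right-hand side is ∫_0^1/3 (5*sin(15*π*x)) v dx.


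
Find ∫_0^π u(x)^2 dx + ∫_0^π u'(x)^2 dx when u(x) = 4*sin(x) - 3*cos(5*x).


||u||_{H^1(0,π)}^2 = 133*π

u'(x) = 15*sin(5*x) + 4*cos(x).
Expand u² and (u')² and integrate term by term on (0, π), using: for integers n ≥ 1, ∫_0^π sin²(nx) dx = ∫_0^π cos²(nx) dx = π/2; for n ≠ n', ∫_0^π sin(nx)sin(n'x) dx = ∫_0^π cos(nx)cos(n'x) dx = 0; and by product-to-sum, ∫_0^π sin(nx)cos(n'x) dx = ½∫_0^π [sin((n+n')x) + sin((n−n')x)] dx, which is 0 when n+n' is even and 2n/(n²−n'²) when n+n' is odd (it need not vanish on (0, π)).
  u² squared terms: (-3)²·∫cos(5x)² dx = 9·π/2 = 9*π/2;  (4)²·∫sin(x)² dx = 16·π/2 = 8*π.
  u² cross terms: 2·(-3)·(4)·∫cos(5x)·sin(x) dx = -24·(0) = 0.
  So ∫_0^π u² dx = 9*π/2 + 8*π + 0 = 25*π/2.
  (u')² squared terms: (4)²·∫cos(x)² dx = 16·π/2 = 8*π;  (15)²·∫sin(5x)² dx = 225·π/2 = 225*π/2.
  (u')² cross terms: 2·(4)·(15)·∫cos(x)·sin(5x) dx = 120·(0) = 0.
  So ∫_0^π (u')² dx = 8*π + 225*π/2 + 0 = 241*π/2.
||u||_{H^1}^2 = (25*π/2) + (241*π/2) = 133*π.


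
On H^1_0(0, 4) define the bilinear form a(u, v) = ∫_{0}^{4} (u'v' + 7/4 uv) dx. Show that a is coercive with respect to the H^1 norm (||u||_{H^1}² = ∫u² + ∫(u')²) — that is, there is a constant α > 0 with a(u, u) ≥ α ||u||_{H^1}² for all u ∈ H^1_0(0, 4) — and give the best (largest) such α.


α = 1

Coercivity of a(·,·) on H^1_0(0, 4) means a(u, u) ≥ α ||u||_{H^1}² for every u ∈ H^1_0.
The interval has length L = 4, and Poincaré/coercivity depend only on L. Here a(u, u) = ∫(u')² + (7/4)·∫u².
Here c = 7/4 ≥ 1, so a(u,u) = ∫(u')² + c∫u² ≥ ∫(u')² + ∫u² = ||u||_{H^1}², i.e. α = 1 works. No larger α is possible: a(u,u) ≥ α||u||_{H^1}² means (1−α)∫(u')² ≥ (α−c)∫u², and for the modes u_n = sin(nπ(x−x₀)/L) (x₀ the left endpoint) one has ∫u_n²/∫(u_n')² = (L/(nπ))² → 0, so a(u_n,u_n)/||u_n||_{H^1}² → 1. Hence the optimal constant is α = 1.
Therefore α = 1.


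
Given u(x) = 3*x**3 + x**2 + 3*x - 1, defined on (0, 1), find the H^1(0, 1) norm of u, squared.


||u||_{H^1}^2 = 1385/21

The H^1 norm (squared) on an interval (0, L) is
  ||u||_{H^1}^2 = ∫_0^L u(x)^2 dx + ∫_0^L u'(x)^2 dx.
Compute u'(x) = 9*x**2 + 2*x + 3.
Then u(x)^2 = 9*x**6 + 6*x**5 + 19*x**4 + 7*x**2 - 6*x + 1 and u'(x)^2 = 81*x**4 + 36*x**3 + 58*x**2 + 12*x + 9.
Integrate each monomial from 0 to 1 using ∫_0^1 c·x^n dx = c·1^(n+1)/(n+1):
  ∫_0^1 u(x)^2 dx = ∫_0^1 (9*x^6 + 6*x^5 + 19*x^4 + 7*x^2 - 6*x + 1) dx. Term by term:
    ∫_0^1 9*x^6 dx = 9/7;  ∫_0^1 6*x^5 dx = 1;  ∫_0^1 19*x^4 dx = 19/5;
    ∫_0^1 7*x^2 dx = 7/3;  ∫_0^1 -6*x dx = -3;  ∫_0^1 1 dx = 1.
  Sum: 9/7 + 1 + 19/5 + 7/3 − 3 + 1 = 674/105.
  ∫_0^1 u'(x)^2 dx = ∫_0^1 (81*x^4 + 36*x^3 + 58*x^2 + 12*x + 9) dx. Term by term:
    ∫_0^1 81*x^4 dx = 81/5;  ∫_0^1 36*x^3 dx = 9;  ∫_0^1 58*x^2 dx = 58/3;
    ∫_0^1 12*x dx = 6;  ∫_0^1 9 dx = 9.
  Sum: 81/5 + 9 + 58/3 + 6 + 9 = 893/15.
Adding: ||u||_{H^1}^2 = 674/105 + 893/15 = 1385/21.


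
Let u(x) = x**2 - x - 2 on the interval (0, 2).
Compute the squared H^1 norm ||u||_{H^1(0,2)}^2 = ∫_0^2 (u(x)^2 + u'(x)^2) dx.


||u||_{H^1}^2 = 166/15

The H^1 norm (squared) on an interval (0, L) is
  ||u||_{H^1}^2 = ∫_0^L u(x)^2 dx + ∫_0^L u'(x)^2 dx.
Compute u'(x) = 2*x - 1.
Then u(x)^2 = x**4 - 2*x**3 - 3*x**2 + 4*x + 4 and u'(x)^2 = 4*x**2 - 4*x + 1.
Integrate each monomial from 0 to 2 using ∫_0^2 c·x^n dx = c·2^(n+1)/(n+1):
  ∫_0^2 u(x)^2 dx = ∫_0^2 (x^4 - 2*x^3 - 3*x^2 + 4*x + 4) dx. Term by term:
    ∫_0^2 x^4 dx = 32/5;  ∫_0^2 -2*x^3 dx = -8;  ∫_0^2 -3*x^2 dx = -8;
    ∫_0^2 4*x dx = 8;  ∫_0^2 4 dx = 8.
  Sum: 32/5 − 8 − 8 + 8 + 8 = 32/5.
  ∫_0^2 u'(x)^2 dx = ∫_0^2 (4*x^2 - 4*x + 1) dx. Term by term:
    ∫_0^2 4*x^2 dx = 32/3;  ∫_0^2 -4*x dx = -8;  ∫_0^2 1 dx = 2.
  Sum: 32/3 − 8 + 2 = 14/3.
Adding: ||u||_{H^1}^2 = 32/5 + 14/3 = 166/15.


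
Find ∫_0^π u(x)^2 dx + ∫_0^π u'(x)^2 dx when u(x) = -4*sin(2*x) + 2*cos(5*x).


||u||_{H^1(0,π)}^2 = 1664/21 + 92*π

u'(x) = -10*sin(5*x) - 8*cos(2*x).
Expand u² and (u')² and integrate term by term on (0, π), using: for integers n ≥ 1, ∫_0^π sin²(nx) dx = ∫_0^π cos²(nx) dx = π/2; for n ≠ n', ∫_0^π sin(nx)sin(n'x) dx = ∫_0^π cos(nx)cos(n'x) dx = 0; and by product-to-sum, ∫_0^π sin(nx)cos(n'x) dx = ½∫_0^π [sin((n+n')x) + sin((n−n')x)] dx, which is 0 when n+n' is even and 2n/(n²−n'²) when n+n' is odd (it need not vanish on (0, π)).
  u² squared terms: (-4)²·∫sin(2x)² dx = 16·π/2 = 8*π;  (2)²·∫cos(5x)² dx = 4·π/2 = 2*π.
  u² cross terms: 2·(-4)·(2)·∫sin(2x)·cos(5x) dx = -16·(-4/21) = 64/21.
  So ∫_0^π u² dx = 8*π + 2*π + 64/21 = 64/21 + 10*π.
  (u')² squared terms: (-10)²·∫sin(5x)² dx = 100·π/2 = 50*π;  (-8)²·∫cos(2x)² dx = 64·π/2 = 32*π.
  (u')² cross terms: 2·(-10)·(-8)·∫sin(5x)·cos(2x) dx = 160·(10/21) = 1600/21.
  So ∫_0^π (u')² dx = 50*π + 32*π + 1600/21 = 1600/21 + 82*π.
||u||_{H^1}^2 = (64/21 + 10*π) + (1600/21 + 82*π) = 1664/21 + 92*π.


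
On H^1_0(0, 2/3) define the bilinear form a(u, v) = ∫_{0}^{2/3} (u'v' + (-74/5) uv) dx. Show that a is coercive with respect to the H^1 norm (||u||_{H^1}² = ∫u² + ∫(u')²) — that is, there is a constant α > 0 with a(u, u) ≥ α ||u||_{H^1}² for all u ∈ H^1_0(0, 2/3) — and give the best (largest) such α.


α = (-296 + 45*π^2)/(5*(4 + 9*π^2))

Coercivity of a(·,·) on H^1_0(0, 2/3) means a(u, u) ≥ α ||u||_{H^1}² for every u ∈ H^1_0.
The interval has length L = 2/3, and Poincaré/coercivity depend only on L. Here a(u, u) = ∫(u')² + (-74/5)·∫u².
Here c = -74/5 < 0 with |c| < (π/L)² = 9*π^2/4, so coercivity still holds. The condition a(u,u) ≥ α||u||_{H^1}² reads (1−α)∫(u')² ≥ (α−c)∫u². Any admissible α is ≤ 1 (rapidly oscillating u have ∫u²/∫(u')² → 0), and α = 1 would force 0 ≥ (1−c)∫u², impossible since c < 1; so 1−α > 0. By the sharp Poincaré inequality on H^1_0 of an interval of length L, ∫(u')² ≥ (π/L)²∫u² with equality for the first sine mode sin(π(x−x₀)/L) (x₀ the left endpoint), so the inequality holds for all u iff (1−α)(π/L)² ≥ α − c, i.e. α ≤ ((π/L)² + c)/((π/L)² + 1) = (1 + c(L/π)²)/(1 + (L/π)²). (Direct route, valid since c ≤ 0: Poincaré gives c∫u² ≥ c(L/π)²∫(u')², so a(u,u) ≥ (1 + c(L/π)²)∫(u')², while ||u||_{H^1}² ≤ (1 + (L/π)²)∫(u')²; dividing yields the same α.) With (π/L)² = 9*π^2/4 and c = -74/5, the largest admissible constant is α = ((π/L)² + c)/((π/L)² + 1).
Simplifying, α = (-296 + 45*π^2)/(5*(4 + 9*π^2)).


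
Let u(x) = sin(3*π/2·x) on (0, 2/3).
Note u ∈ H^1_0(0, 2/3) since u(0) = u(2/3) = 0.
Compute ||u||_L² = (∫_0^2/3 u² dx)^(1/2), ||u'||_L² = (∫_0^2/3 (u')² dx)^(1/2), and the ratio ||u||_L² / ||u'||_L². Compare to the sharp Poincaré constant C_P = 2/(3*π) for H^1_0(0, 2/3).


||u||_L² / ||u'||_L² = 2/(3*π) = C_P.

u(x) = sin(3*π/2·x), so u'(x) = 3*π*cos(3*π*x/2)/2.
Writing u(x) = A·sin(kπx/L) with A = 1 and k = 1, use ∫_0^L sin²(kπx/L) dx = L/2 and ∫_0^L cos²(kπx/L) dx = L/2.
u² = 1·sin²(3*π/2·x) and (u')² = 9*π^2/4·cos²(3*π/2·x), and each of sin², cos² integrates to L/2 = 1/3 over (0, 2/3).
∫_0^2/3 u² dx = 1/3, so ||u||_L² = sqrt(3)/3.
∫_0^2/3 (u')² dx = 3*π^2/4, so ||u'||_L² = sqrt(3)*π/2.
Ratio ||u||_L² / ||u'||_L² = 2/(3*π).
Sharp Poincaré constant on H^1_0(0, 2/3) is C_P = L/π = 2/(3*π), achieved by sin(3*π/2·x).
This is the k = 1 eigenfunction (up to amplitude), so the ratio equals the sharp Poincaré constant exactly.


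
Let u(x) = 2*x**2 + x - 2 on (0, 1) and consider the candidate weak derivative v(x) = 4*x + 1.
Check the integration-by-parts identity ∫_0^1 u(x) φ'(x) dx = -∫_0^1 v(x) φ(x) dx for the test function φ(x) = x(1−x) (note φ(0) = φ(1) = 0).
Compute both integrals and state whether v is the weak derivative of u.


LHS = -1/2, RHS = -1/2. Yes, v = u' weakly.

u(x) = 2*x**2 + x - 2, classical derivative u'(x) = 4*x + 1.
φ(x) = x(1−x), so φ'(x) = 1 - 2*x.
Note φ(0) = φ(1) = 0, so the boundary term u·φ vanishes.
LHS = ∫_0^1 u(x) φ'(x) dx = ∫_0^1 (-4*x^3 + 5*x - 2) dx. Term by term:
  ∫_0^1 -4*x^3 dx = -1;  ∫_0^1 5*x dx = 5/2;  ∫_0^1 -2 dx = -2.
Sum: -1 + 5/2 − 2 = -1/2.
So LHS = -1/2.
∫_0^1 v(x) φ(x) dx = ∫_0^1 (-4*x^3 + 3*x^2 + x) dx. Term by term:
  ∫_0^1 -4*x^3 dx = -1;  ∫_0^1 3*x^2 dx = 1;  ∫_0^1 x dx = 1/2.
Sum: -1 + 1 + 1/2 = 1/2.
So RHS = -∫_0^1 v(x) φ(x) dx = -1/2.
LHS = RHS, so the identity holds for this test φ.
Moreover u is smooth here and v(x) = u'(x) = 4*x + 1 pointwise, so the identity holds for every test function. Hence v is the weak derivative of u.


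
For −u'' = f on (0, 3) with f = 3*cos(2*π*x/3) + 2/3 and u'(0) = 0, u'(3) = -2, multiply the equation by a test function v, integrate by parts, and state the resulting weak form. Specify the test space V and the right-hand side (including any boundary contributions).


V = H^1(0, 3) (v unrestricted at boundary; u is determined up to an additive constant); weak form: ∫_0^3 u'v' dx = ∫_0^3 (3*cos(2*π*x/3) + 2/3) v dx − 2·v(3) for all v ∈ V.

Multiply both sides by a test function v and integrate from 0 to 3:
  ∫_0^3 −u''(x) v(x) dx = ∫_0^3 f(x) v(x) dx.
Integrate the LHS by parts once:
  ∫_0^3 −u'' v dx = −[u'(x) v(x)]_0^3 + ∫_0^3 u'(x) v'(x) dx.
Thus ∫_0^3 u'(x) v'(x) dx = ∫_0^3 f(x) v(x) dx + [u'(x) v(x)]_0^3.
Choose V so that boundary terms are either known or forced to vanish.
u has inhomogeneous Neumann u'(0) = 0, u'(3) = -2. [u' v]_0^3 = (-2)·v(3) − (0)·v(0) = − 2·v(3). Take V = H^1(0, 3); boundary term becomes part of RHS.
Weak formulation: find u (satisfying any essential BC) such that ∫_0^3 u'(x) v'(x) dx = ∫_0^3 f v dx − 2·v(3) for all v ∈ V (Neumann data are natural BCs: they enter the RHS as boundary terms).
Substituting f(x) = 3*cos(2*π*x/3) + 2/3, the right-hand side is ∫_0^3 (3*cos(2*π*x/3) + 2/3) v dx − 2·v(3).
Compatibility check (pure Neumann): taking v ≡ 1 ∈ V gives 0 = ∫_0^3 f dx + (-2) − (0), i.e. ∫_0^3 f dx must equal u'(0) − u'(3) = 2. Indeed ∫_0^3 (3*cos(2*π*x/3) + 2/3) dx = 2, so the data are compatible. The solution is then unique only up to an additive constant (fix it e.g. by requiring ∫_0^3 u dx = 0).


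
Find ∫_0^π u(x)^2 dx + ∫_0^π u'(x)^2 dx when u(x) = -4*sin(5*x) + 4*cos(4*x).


||u||_{H^1(0,π)}^2 = -5440/9 + 344*π

u'(x) = -16*sin(4*x) - 20*cos(5*x).
Expand u² and (u')² and integrate term by term on (0, π), using: for integers n ≥ 1, ∫_0^π sin²(nx) dx = ∫_0^π cos²(nx) dx = π/2; for n ≠ n', ∫_0^π sin(nx)sin(n'x) dx = ∫_0^π cos(nx)cos(n'x) dx = 0; and by product-to-sum, ∫_0^π sin(nx)cos(n'x) dx = ½∫_0^π [sin((n+n')x) + sin((n−n')x)] dx, which is 0 when n+n' is even and 2n/(n²−n'²) when n+n' is odd (it need not vanish on (0, π)).
  u² squared terms: (-4)²·∫sin(5x)² dx = 16·π/2 = 8*π;  (4)²·∫cos(4x)² dx = 16·π/2 = 8*π.
  u² cross terms: 2·(-4)·(4)·∫sin(5x)·cos(4x) dx = -32·(10/9) = -320/9.
  So ∫_0^π u² dx = 8*π + 8*π − 320/9 = -320/9 + 16*π.
  (u')² squared terms: (-20)²·∫cos(5x)² dx = 400·π/2 = 200*π;  (-16)²·∫sin(4x)² dx = 256·π/2 = 128*π.
  (u')² cross terms: 2·(-20)·(-16)·∫cos(5x)·sin(4x) dx = 640·(-8/9) = -5120/9.
  So ∫_0^π (u')² dx = 200*π + 128*π − 5120/9 = -5120/9 + 328*π.
||u||_{H^1}^2 = (-320/9 + 16*π) + (-5120/9 + 328*π) = -5440/9 + 344*π.


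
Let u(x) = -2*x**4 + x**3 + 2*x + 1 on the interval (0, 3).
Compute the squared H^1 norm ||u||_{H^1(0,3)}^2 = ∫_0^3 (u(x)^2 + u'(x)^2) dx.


||u||_{H^1}^2 = 664239/35

The H^1 norm (squared) on an interval (0, L) is
  ||u||_{H^1}^2 = ∫_0^L u(x)^2 dx + ∫_0^L u'(x)^2 dx.
Compute u'(x) = -8*x**3 + 3*x**2 + 2.
Then u(x)^2 = 4*x**8 - 4*x**7 + x**6 - 8*x**5 + 2*x**3 + 4*x**2 + 4*x + 1 and u'(x)^2 = 64*x**6 - 48*x**5 + 9*x**4 - 32*x**3 + 12*x**2 + 4.
Integrate each monomial from 0 to 3 using ∫_0^3 c·x^n dx = c·3^(n+1)/(n+1):
  ∫_0^3 u(x)^2 dx = ∫_0^3 (4*x^8 - 4*x^7 + x^6 - 8*x^5 + 2*x^3 + 4*x^2 + 4*x + 1) dx. Term by term:
    ∫_0^3 4*x^8 dx = 8748;  ∫_0^3 -4*x^7 dx = -6561/2;  ∫_0^3 x^6 dx = 2187/7;
    ∫_0^3 -8*x^5 dx = -972;  ∫_0^3 2*x^3 dx = 81/2;  ∫_0^3 4*x^2 dx = 36;
    ∫_0^3 4*x dx = 18;  ∫_0^3 1 dx = 3.
  Sum: 8748 − 6561/2 + 2187/7 − 972 + 81/2 + 36 + 18 + 3 = 34338/7.
  ∫_0^3 u'(x)^2 dx = ∫_0^3 (64*x^6 - 48*x^5 + 9*x^4 - 32*x^3 + 12*x^2 + 4) dx. Term by term:
    ∫_0^3 64*x^6 dx = 139968/7;  ∫_0^3 -48*x^5 dx = -5832;  ∫_0^3 9*x^4 dx = 2187/5;
    ∫_0^3 -32*x^3 dx = -648;  ∫_0^3 12*x^2 dx = 108;  ∫_0^3 4 dx = 12.
  Sum: 139968/7 − 5832 + 2187/5 − 648 + 108 + 12 = 492549/35.
Adding: ||u||_{H^1}^2 = 34338/7 + 492549/35 = 664239/35.


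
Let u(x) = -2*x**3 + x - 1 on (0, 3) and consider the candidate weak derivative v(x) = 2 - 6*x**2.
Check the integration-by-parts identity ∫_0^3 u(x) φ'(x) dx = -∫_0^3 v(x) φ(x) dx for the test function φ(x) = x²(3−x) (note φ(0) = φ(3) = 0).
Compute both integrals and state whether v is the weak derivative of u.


LHS = 2781/20, RHS = 1323/10. No, v is not the weak derivative of u.

u(x) = -2*x**3 + x - 1, classical derivative u'(x) = 1 - 6*x**2.
φ(x) = x²(3−x), so φ'(x) = 3*x*(2 - x).
Note φ(0) = φ(3) = 0, so the boundary term u·φ vanishes.
LHS = ∫_0^3 u(x) φ'(x) dx = ∫_0^3 (6*x^5 - 12*x^4 - 3*x^3 + 9*x^2 - 6*x) dx. Term by term:
  ∫_0^3 6*x^5 dx = 729;  ∫_0^3 -12*x^4 dx = -2916/5;  ∫_0^3 -3*x^3 dx = -243/4;
  ∫_0^3 9*x^2 dx = 81;  ∫_0^3 -6*x dx = -27.
Sum: 729 − 2916/5 − 243/4 + 81 − 27 = 2781/20.
So LHS = 2781/20.
∫_0^3 v(x) φ(x) dx = ∫_0^3 (6*x^5 - 18*x^4 - 2*x^3 + 6*x^2) dx. Term by term:
  ∫_0^3 6*x^5 dx = 729;  ∫_0^3 -18*x^4 dx = -4374/5;  ∫_0^3 -2*x^3 dx = -81/2;
  ∫_0^3 6*x^2 dx = 54.
Sum: 729 − 4374/5 − 81/2 + 54 = -1323/10.
So RHS = -∫_0^3 v(x) φ(x) dx = 1323/10.
LHS − RHS = 27/4 ≠ 0, so the identity fails.
(For a valid weak derivative the identity must hold for EVERY test function, in particular this one. The failure shows v is NOT the weak derivative of u.)
Correct weak derivative would be u'(x) = 1 - 6*x**2.


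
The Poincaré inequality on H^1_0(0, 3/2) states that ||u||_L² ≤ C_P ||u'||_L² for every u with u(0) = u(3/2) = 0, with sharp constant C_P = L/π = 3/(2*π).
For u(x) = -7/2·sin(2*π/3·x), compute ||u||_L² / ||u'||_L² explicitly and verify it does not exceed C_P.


||u||_L² / ||u'||_L² = 3/(2*π) = C_P.

u(x) = -7/2·sin(2*π/3·x), so u'(x) = -7*π*cos(2*π*x/3)/3.
Writing u(x) = A·sin(kπx/L) with A = -7/2 and k = 1, use ∫_0^L sin²(kπx/L) dx = L/2 and ∫_0^L cos²(kπx/L) dx = L/2.
u² = 49/4·sin²(2*π/3·x) and (u')² = 49*π^2/9·cos²(2*π/3·x), and each of sin², cos² integrates to L/2 = 3/4 over (0, 3/2).
∫_0^3/2 u² dx = 147/16, so ||u||_L² = 7*sqrt(3)/4.
∫_0^3/2 (u')² dx = 49*π^2/12, so ||u'||_L² = 7*sqrt(3)*π/6.
Ratio ||u||_L² / ||u'||_L² = 3/(2*π).
Sharp Poincaré constant on H^1_0(0, 3/2) is C_P = L/π = 3/(2*π), achieved by sin(2*π/3·x).
This is the k = 1 eigenfunction (up to amplitude), so the ratio equals the sharp Poincaré constant exactly.


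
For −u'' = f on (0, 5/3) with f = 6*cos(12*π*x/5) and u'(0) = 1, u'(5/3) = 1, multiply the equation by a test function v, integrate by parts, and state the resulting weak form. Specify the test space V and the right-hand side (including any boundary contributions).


V = H^1(0, 5/3) (v unrestricted at boundary; u is determined up to an additive constant); weak form: ∫_0^5/3 u'v' dx = ∫_0^5/3 (6*cos(12*π*x/5)) v dx + v(5/3) − v(0) for all v ∈ V.

Multiply both sides by a test function v and integrate from 0 to 5/3:
  ∫_0^5/3 −u''(x) v(x) dx = ∫_0^5/3 f(x) v(x) dx.
Integrate the LHS by parts once:
  ∫_0^5/3 −u'' v dx = −[u'(x) v(x)]_0^5/3 + ∫_0^5/3 u'(x) v'(x) dx.
Thus ∫_0^5/3 u'(x) v'(x) dx = ∫_0^5/3 f(x) v(x) dx + [u'(x) v(x)]_0^5/3.
Choose V so that boundary terms are either known or forced to vanish.
u has inhomogeneous Neumann u'(0) = 1, u'(5/3) = 1. [u' v]_0^5/3 = (1)·v(5/3) − (1)·v(0) = v(5/3) − v(0). Take V = H^1(0, 5/3); boundary term becomes part of RHS.
Weak formulation: find u (satisfying any essential BC) such that ∫_0^5/3 u'(x) v'(x) dx = ∫_0^5/3 f v dx + v(5/3) − v(0) for all v ∈ V (Neumann data are natural BCs: they enter the RHS as boundary terms).
Substituting f(x) = 6*cos(12*π*x/5), the right-hand side is ∫_0^5/3 (6*cos(12*π*x/5)) v dx + v(5/3) − v(0).
Compatibility check (pure Neumann): taking v ≡ 1 ∈ V gives 0 = ∫_0^5/3 f dx + (1) − (1), i.e. ∫_0^5/3 f dx must equal u'(0) − u'(5/3) = 0. Indeed ∫_0^5/3 (6*cos(12*π*x/5)) dx = 0, so the data are compatible. The solution is then unique only up to an additive constant (fix it e.g. by requiring ∫_0^5/3 u dx = 0).


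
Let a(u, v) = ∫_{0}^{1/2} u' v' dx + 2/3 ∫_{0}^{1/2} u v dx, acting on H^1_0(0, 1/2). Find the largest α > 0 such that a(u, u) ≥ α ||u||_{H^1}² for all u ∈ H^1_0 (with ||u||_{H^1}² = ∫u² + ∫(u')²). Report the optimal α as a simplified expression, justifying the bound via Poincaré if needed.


α = 2*(1 + 6*π^2)/(3*(1 + 4*π^2))

Coercivity of a(·,·) on H^1_0(0, 1/2) means a(u, u) ≥ α ||u||_{H^1}² for every u ∈ H^1_0.
The interval has length L = 1/2, and Poincaré/coercivity depend only on L. Here a(u, u) = ∫(u')² + (2/3)·∫u².
Here 0 < c = 2/3 < 1. The condition a(u,u) ≥ α||u||_{H^1}² reads (1−α)∫(u')² ≥ (α−c)∫u². Any admissible α is ≤ 1 (rapidly oscillating u have ∫u²/∫(u')² → 0), and α = 1 would force 0 ≥ (1−c)∫u², impossible since c < 1; so 1−α > 0. By the sharp Poincaré inequality on H^1_0 of an interval of length L, ∫(u')² ≥ (π/L)²∫u² with equality for the first sine mode sin(π(x−x₀)/L) (x₀ the left endpoint), so the inequality holds for all u iff (1−α)(π/L)² ≥ α − c, i.e. α ≤ ((π/L)² + c)/((π/L)² + 1) = (1 + c(L/π)²)/(1 + (L/π)²). With (π/L)² = 4*π^2 and c = 2/3, the largest admissible constant is α = ((π/L)² + c)/((π/L)² + 1).
Simplifying, α = 2*(1 + 6*π^2)/(3*(1 + 4*π^2)).


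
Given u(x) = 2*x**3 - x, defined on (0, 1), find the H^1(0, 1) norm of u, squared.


||u||_{H^1}^2 = 452/105

The H^1 norm (squared) on an interval (0, L) is
  ||u||_{H^1}^2 = ∫_0^L u(x)^2 dx + ∫_0^L u'(x)^2 dx.
Compute u'(x) = 6*x**2 - 1.
Then u(x)^2 = 4*x**6 - 4*x**4 + x**2 and u'(x)^2 = 36*x**4 - 12*x**2 + 1.
Integrate each monomial from 0 to 1 using ∫_0^1 c·x^n dx = c·1^(n+1)/(n+1):
  ∫_0^1 u(x)^2 dx = ∫_0^1 (4*x^6 - 4*x^4 + x^2) dx. Term by term:
    ∫_0^1 4*x^6 dx = 4/7;  ∫_0^1 -4*x^4 dx = -4/5;  ∫_0^1 x^2 dx = 1/3.
  Sum: 4/7 − 4/5 + 1/3 = 11/105.
  ∫_0^1 u'(x)^2 dx = ∫_0^1 (36*x^4 - 12*x^2 + 1) dx. Term by term:
    ∫_0^1 36*x^4 dx = 36/5;  ∫_0^1 -12*x^2 dx = -4;  ∫_0^1 1 dx = 1.
  Sum: 36/5 − 4 + 1 = 21/5.
Adding: ||u||_{H^1}^2 = 11/105 + 21/5 = 452/105.


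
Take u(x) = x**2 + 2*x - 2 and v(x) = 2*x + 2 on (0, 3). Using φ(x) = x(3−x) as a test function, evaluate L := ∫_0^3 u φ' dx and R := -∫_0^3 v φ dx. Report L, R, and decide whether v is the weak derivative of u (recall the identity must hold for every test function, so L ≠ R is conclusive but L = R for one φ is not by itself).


LHS = -45/2, RHS = -45/2. Yes, v = u' weakly.

u(x) = x**2 + 2*x - 2, classical derivative u'(x) = 2*x + 2.
φ(x) = x(3−x), so φ'(x) = 3 - 2*x.
Note φ(0) = φ(3) = 0, so the boundary term u·φ vanishes.
LHS = ∫_0^3 u(x) φ'(x) dx = ∫_0^3 (-2*x^3 - x^2 + 10*x - 6) dx. Term by term:
  ∫_0^3 -2*x^3 dx = -81/2;  ∫_0^3 -x^2 dx = -9;  ∫_0^3 10*x dx = 45;
  ∫_0^3 -6 dx = -18.
Sum: -81/2 − 9 + 45 − 18 = -45/2.
So LHS = -45/2.
∫_0^3 v(x) φ(x) dx = ∫_0^3 (-2*x^3 + 4*x^2 + 6*x) dx. Term by term:
  ∫_0^3 -2*x^3 dx = -81/2;  ∫_0^3 4*x^2 dx = 36;  ∫_0^3 6*x dx = 27.
Sum: -81/2 + 36 + 27 = 45/2.
So RHS = -∫_0^3 v(x) φ(x) dx = -45/2.
LHS = RHS, so the identity holds for this test φ.
Moreover u is smooth here and v(x) = u'(x) = 2*x + 2 pointwise, so the identity holds for every test function. Hence v is the weak derivative of u.


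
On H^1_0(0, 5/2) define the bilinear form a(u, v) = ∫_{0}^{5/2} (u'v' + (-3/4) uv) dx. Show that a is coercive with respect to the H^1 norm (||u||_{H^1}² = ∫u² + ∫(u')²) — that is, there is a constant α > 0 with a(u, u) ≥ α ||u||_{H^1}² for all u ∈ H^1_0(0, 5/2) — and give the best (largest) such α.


α = (-75 + 16*π^2)/(4*(25 + 4*π^2))

Coercivity of a(·,·) on H^1_0(0, 5/2) means a(u, u) ≥ α ||u||_{H^1}² for every u ∈ H^1_0.
The interval has length L = 5/2, and Poincaré/coercivity depend only on L. Here a(u, u) = ∫(u')² + (-3/4)·∫u².
Here c = -3/4 < 0 with |c| < (π/L)² = 4*π^2/25, so coercivity still holds. The condition a(u,u) ≥ α||u||_{H^1}² reads (1−α)∫(u')² ≥ (α−c)∫u². Any admissible α is ≤ 1 (rapidly oscillating u have ∫u²/∫(u')² → 0), and α = 1 would force 0 ≥ (1−c)∫u², impossible since c < 1; so 1−α > 0. By the sharp Poincaré inequality on H^1_0 of an interval of length L, ∫(u')² ≥ (π/L)²∫u² with equality for the first sine mode sin(π(x−x₀)/L) (x₀ the left endpoint), so the inequality holds for all u iff (1−α)(π/L)² ≥ α − c, i.e. α ≤ ((π/L)² + c)/((π/L)² + 1) = (1 + c(L/π)²)/(1 + (L/π)²). (Direct route, valid since c ≤ 0: Poincaré gives c∫u² ≥ c(L/π)²∫(u')², so a(u,u) ≥ (1 + c(L/π)²)∫(u')², while ||u||_{H^1}² ≤ (1 + (L/π)²)∫(u')²; dividing yields the same α.) With (π/L)² = 4*π^2/25 and c = -3/4, the largest admissible constant is α = ((π/L)² + c)/((π/L)² + 1).
Simplifying, α = (-75 + 16*π^2)/(4*(25 + 4*π^2)).


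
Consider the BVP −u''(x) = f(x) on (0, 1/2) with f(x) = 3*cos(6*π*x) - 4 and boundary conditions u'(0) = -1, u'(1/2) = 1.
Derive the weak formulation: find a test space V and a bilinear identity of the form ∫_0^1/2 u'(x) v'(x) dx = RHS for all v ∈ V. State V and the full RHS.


V = H^1(0, 1/2) (v unrestricted at boundary; u is determined up to an additive constant); weak form: ∫_0^1/2 u'v' dx = ∫_0^1/2 (3*cos(6*π*x) - 4) v dx + v(1/2) + v(0) for all v ∈ V.

Multiply both sides by a test function v and integrate from 0 to 1/2:
  ∫_0^1/2 −u''(x) v(x) dx = ∫_0^1/2 f(x) v(x) dx.
Integrate the LHS by parts once:
  ∫_0^1/2 −u'' v dx = −[u'(x) v(x)]_0^1/2 + ∫_0^1/2 u'(x) v'(x) dx.
Thus ∫_0^1/2 u'(x) v'(x) dx = ∫_0^1/2 f(x) v(x) dx + [u'(x) v(x)]_0^1/2.
Choose V so that boundary terms are either known or forced to vanish.
u has inhomogeneous Neumann u'(0) = -1, u'(1/2) = 1. [u' v]_0^1/2 = (1)·v(1/2) − (-1)·v(0) = v(1/2) + v(0). Take V = H^1(0, 1/2); boundary term becomes part of RHS.
Weak formulation: find u (satisfying any essential BC) such that ∫_0^1/2 u'(x) v'(x) dx = ∫_0^1/2 f v dx + v(1/2) + v(0) for all v ∈ V (Neumann data are natural BCs: they enter the RHS as boundary terms).
Substituting f(x) = 3*cos(6*π*x) - 4, the right-hand side is ∫_0^1/2 (3*cos(6*π*x) - 4) v dx + v(1/2) + v(0).
Compatibility check (pure Neumann): taking v ≡ 1 ∈ V gives 0 = ∫_0^1/2 f dx + (1) − (-1), i.e. ∫_0^1/2 f dx must equal u'(0) − u'(1/2) = -2. Indeed ∫_0^1/2 (3*cos(6*π*x) - 4) dx = -2, so the data are compatible. The solution is then unique only up to an additive constant (fix it e.g. by requiring ∫_0^1/2 u dx = 0).


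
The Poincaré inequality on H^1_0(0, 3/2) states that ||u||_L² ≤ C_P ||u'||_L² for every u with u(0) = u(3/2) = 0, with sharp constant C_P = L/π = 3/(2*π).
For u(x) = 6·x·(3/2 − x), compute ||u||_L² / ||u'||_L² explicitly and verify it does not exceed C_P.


||u||_L² / ||u'||_L² = 3*sqrt(10)/20 < C_P = 3/(2*π).

u(x) = 6·x·(3/2 − x), so u'(x) = 9 - 12*x.
u(x) = 6·x·(3/2 − x) vanishes at x = 0 and x = 3/2, so u ∈ H^1_0(0, 3/2). Differentiate via the product rule and integrate the resulting polynomials term by term.
  ∫_0^3/2 u² dx = ∫_0^3/2 (36*x^4 - 108*x^3 + 81*x^2) dx. Term by term:
    ∫_0^3/2 36*x^4 dx = 2187/40;  ∫_0^3/2 -108*x^3 dx = -2187/16;  ∫_0^3/2 81*x^2 dx = 729/8.
  Sum: 2187/40 − 2187/16 + 729/8 = 729/80.
  ∫_0^3/2 (u')² dx = ∫_0^3/2 (144*x^2 - 216*x + 81) dx. Term by term:
    ∫_0^3/2 144*x^2 dx = 162;  ∫_0^3/2 -216*x dx = -243;  ∫_0^3/2 81 dx = 243/2.
  Sum: 162 − 243 + 243/2 = 81/2.
∫_0^3/2 u² dx = 729/80, so ||u||_L² = 27*sqrt(5)/20.
∫_0^3/2 (u')² dx = 81/2, so ||u'||_L² = 9*sqrt(2)/2.
Ratio ||u||_L² / ||u'||_L² = 3*sqrt(10)/20.
Sharp Poincaré constant on H^1_0(0, 3/2) is C_P = L/π = 3/(2*π), achieved by sin(2*π/3·x).
A polynomial bump cannot attain the sharp Poincaré constant (only the first sine eigenfunction does), so the ratio is strictly less than C_P, consistent with ||u||_L² ≤ C_P ||u'||_L².


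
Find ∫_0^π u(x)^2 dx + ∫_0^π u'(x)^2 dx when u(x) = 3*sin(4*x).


||u||_{H^1(0,π)}^2 = 153*π/2

u'(x) = 12*cos(4*x).
Expand u² and (u')² and integrate term by term on (0, π), using: for integers n ≥ 1, ∫_0^π sin²(nx) dx = ∫_0^π cos²(nx) dx = π/2; for n ≠ n', ∫_0^π sin(nx)sin(n'x) dx = ∫_0^π cos(nx)cos(n'x) dx = 0; and by product-to-sum, ∫_0^π sin(nx)cos(n'x) dx = ½∫_0^π [sin((n+n')x) + sin((n−n')x)] dx, which is 0 when n+n' is even and 2n/(n²−n'²) when n+n' is odd (it need not vanish on (0, π)).
  u² squared terms: (3)²·∫sin(4x)² dx = 9·π/2 = 9*π/2.
  So ∫_0^π u² dx = 9*π/2.
  (u')² squared terms: (12)²·∫cos(4x)² dx = 144·π/2 = 72*π.
  So ∫_0^π (u')² dx = 72*π.
||u||_{H^1}^2 = (9*π/2) + (72*π) = 153*π/2.


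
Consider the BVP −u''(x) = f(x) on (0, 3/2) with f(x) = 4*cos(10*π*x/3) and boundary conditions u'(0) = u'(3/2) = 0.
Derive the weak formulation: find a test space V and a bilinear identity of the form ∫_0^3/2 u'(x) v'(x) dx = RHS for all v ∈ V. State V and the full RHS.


V = H^1(0, 3/2) (no boundary constraint on v; u is determined up to an additive constant); weak form: ∫_0^3/2 u'v' dx = ∫_0^3/2 (4*cos(10*π*x/3)) v dx for all v ∈ V.

Multiply both sides by a test function v and integrate from 0 to 3/2:
  ∫_0^3/2 −u''(x) v(x) dx = ∫_0^3/2 f(x) v(x) dx.
Integrate the LHS by parts once:
  ∫_0^3/2 −u'' v dx = −[u'(x) v(x)]_0^3/2 + ∫_0^3/2 u'(x) v'(x) dx.
Thus ∫_0^3/2 u'(x) v'(x) dx = ∫_0^3/2 f(x) v(x) dx + [u'(x) v(x)]_0^3/2.
Choose V so that boundary terms are either known or forced to vanish.
u has homogeneous Neumann: u'(0) = u'(3/2) = 0. So [u' v]_0^3/2 = 0·v(3/2) − 0·v(0) = 0 for any v; take V = H^1(0, 3/2).
Weak formulation: find u (satisfying any essential BC) such that ∫_0^3/2 u'(x) v'(x) dx = ∫_0^3/2 f v dx for all v ∈ V (homogeneous Neumann, so boundary terms vanish).
Substituting f(x) = 4*cos(10*π*x/3), the right-hand side is ∫_0^3/2 (4*cos(10*π*x/3)) v dx.
Compatibility check (pure Neumann): taking v ≡ 1 ∈ V gives 0 = ∫_0^3/2 f dx + (0) − (0), i.e. ∫_0^3/2 f dx must equal u'(0) − u'(3/2) = 0. Indeed ∫_0^3/2 (4*cos(10*π*x/3)) dx = 0, so the data are compatible. The solution is then unique only up to an additive constant (fix it e.g. by requiring ∫_0^3/2 u dx = 0).


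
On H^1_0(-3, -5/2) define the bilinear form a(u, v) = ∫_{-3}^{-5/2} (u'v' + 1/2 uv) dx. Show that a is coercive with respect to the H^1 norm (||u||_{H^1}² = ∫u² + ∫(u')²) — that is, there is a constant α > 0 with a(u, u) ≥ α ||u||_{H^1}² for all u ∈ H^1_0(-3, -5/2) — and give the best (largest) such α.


α = (1 + 8*π^2)/(2*(1 + 4*π^2))

Coercivity of a(·,·) on H^1_0(-3, -5/2) means a(u, u) ≥ α ||u||_{H^1}² for every u ∈ H^1_0.
The interval has length L = 1/2, and Poincaré/coercivity depend only on L. Here a(u, u) = ∫(u')² + (1/2)·∫u².
Here 0 < c = 1/2 < 1. The condition a(u,u) ≥ α||u||_{H^1}² reads (1−α)∫(u')² ≥ (α−c)∫u². Any admissible α is ≤ 1 (rapidly oscillating u have ∫u²/∫(u')² → 0), and α = 1 would force 0 ≥ (1−c)∫u², impossible since c < 1; so 1−α > 0. By the sharp Poincaré inequality on H^1_0 of an interval of length L, ∫(u')² ≥ (π/L)²∫u² with equality for the first sine mode sin(π(x−x₀)/L) (x₀ the left endpoint), so the inequality holds for all u iff (1−α)(π/L)² ≥ α − c, i.e. α ≤ ((π/L)² + c)/((π/L)² + 1) = (1 + c(L/π)²)/(1 + (L/π)²). With (π/L)² = 4*π^2 and c = 1/2, the largest admissible constant is α = ((π/L)² + c)/((π/L)² + 1).
Simplifying, α = (1 + 8*π^2)/(2*(1 + 4*π^2)).


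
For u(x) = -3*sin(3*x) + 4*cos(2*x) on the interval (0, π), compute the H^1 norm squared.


||u||_{H^1(0,π)}^2 = -144 + 85*π

u'(x) = -8*sin(2*x) - 9*cos(3*x).
Expand u² and (u')² and integrate term by term on (0, π), using: for integers n ≥ 1, ∫_0^π sin²(nx) dx = ∫_0^π cos²(nx) dx = π/2; for n ≠ n', ∫_0^π sin(nx)sin(n'x) dx = ∫_0^π cos(nx)cos(n'x) dx = 0; and by product-to-sum, ∫_0^π sin(nx)cos(n'x) dx = ½∫_0^π [sin((n+n')x) + sin((n−n')x)] dx, which is 0 when n+n' is even and 2n/(n²−n'²) when n+n' is odd (it need not vanish on (0, π)).
  u² squared terms: (-3)²·∫sin(3x)² dx = 9·π/2 = 9*π/2;  (4)²·∫cos(2x)² dx = 16·π/2 = 8*π.
  u² cross terms: 2·(-3)·(4)·∫sin(3x)·cos(2x) dx = -24·(6/5) = -144/5.
  So ∫_0^π u² dx = 9*π/2 + 8*π − 144/5 = -144/5 + 25*π/2.
  (u')² squared terms: (-9)²·∫cos(3x)² dx = 81·π/2 = 81*π/2;  (-8)²·∫sin(2x)² dx = 64·π/2 = 32*π.
  (u')² cross terms: 2·(-9)·(-8)·∫cos(3x)·sin(2x) dx = 144·(-4/5) = -576/5.
  So ∫_0^π (u')² dx = 81*π/2 + 32*π − 576/5 = -576/5 + 145*π/2.
||u||_{H^1}^2 = (-144/5 + 25*π/2) + (-576/5 + 145*π/2) = -144 + 85*π.
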